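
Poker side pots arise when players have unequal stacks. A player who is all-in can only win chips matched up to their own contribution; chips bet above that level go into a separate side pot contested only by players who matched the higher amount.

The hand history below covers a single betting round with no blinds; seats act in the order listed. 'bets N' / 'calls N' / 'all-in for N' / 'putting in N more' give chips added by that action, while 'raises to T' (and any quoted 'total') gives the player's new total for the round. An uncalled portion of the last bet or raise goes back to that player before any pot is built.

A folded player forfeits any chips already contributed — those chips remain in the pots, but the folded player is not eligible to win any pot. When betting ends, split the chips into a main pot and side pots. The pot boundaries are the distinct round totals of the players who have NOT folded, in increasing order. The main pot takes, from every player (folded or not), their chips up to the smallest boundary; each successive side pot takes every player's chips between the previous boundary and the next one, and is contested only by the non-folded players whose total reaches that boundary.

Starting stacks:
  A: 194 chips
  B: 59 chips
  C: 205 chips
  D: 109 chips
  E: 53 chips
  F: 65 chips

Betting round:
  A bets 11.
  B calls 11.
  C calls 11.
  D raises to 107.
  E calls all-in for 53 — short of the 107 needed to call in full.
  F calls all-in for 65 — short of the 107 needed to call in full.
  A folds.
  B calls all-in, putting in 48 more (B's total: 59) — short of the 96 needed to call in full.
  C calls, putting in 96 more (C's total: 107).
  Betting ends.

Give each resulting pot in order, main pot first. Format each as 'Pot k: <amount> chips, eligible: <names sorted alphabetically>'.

Contributions: A=11, B=59, C=107, D=107, E=53, F=65
Folded: A
Pot levels (distinct totals of non-folded players): 53, 59, 65, 107
Layer 1-53: A 11 + B 53 + C 53 + D 53 + E 53 + F 53 = 276 chips; eligible B, C, D, E, F
Layer 54-59: 6 each from B, C, D, F = 6*4 = 24 chips; eligible B, C, D, F
Layer 60-65: 6 each from C, D, F = 6*3 = 18 chips; eligible C, D, F
Layer 66-107: 42 each from C, D = 42*2 = 84 chips; eligible C, D

Pot 1: 276 chips, eligible: B, C, D, E, F
Pot 2: 24 chips, eligible: B, C, D, F
Pot 3: 18 chips, eligible: C, D, F
Pot 4: 84 chips, eligible: C, D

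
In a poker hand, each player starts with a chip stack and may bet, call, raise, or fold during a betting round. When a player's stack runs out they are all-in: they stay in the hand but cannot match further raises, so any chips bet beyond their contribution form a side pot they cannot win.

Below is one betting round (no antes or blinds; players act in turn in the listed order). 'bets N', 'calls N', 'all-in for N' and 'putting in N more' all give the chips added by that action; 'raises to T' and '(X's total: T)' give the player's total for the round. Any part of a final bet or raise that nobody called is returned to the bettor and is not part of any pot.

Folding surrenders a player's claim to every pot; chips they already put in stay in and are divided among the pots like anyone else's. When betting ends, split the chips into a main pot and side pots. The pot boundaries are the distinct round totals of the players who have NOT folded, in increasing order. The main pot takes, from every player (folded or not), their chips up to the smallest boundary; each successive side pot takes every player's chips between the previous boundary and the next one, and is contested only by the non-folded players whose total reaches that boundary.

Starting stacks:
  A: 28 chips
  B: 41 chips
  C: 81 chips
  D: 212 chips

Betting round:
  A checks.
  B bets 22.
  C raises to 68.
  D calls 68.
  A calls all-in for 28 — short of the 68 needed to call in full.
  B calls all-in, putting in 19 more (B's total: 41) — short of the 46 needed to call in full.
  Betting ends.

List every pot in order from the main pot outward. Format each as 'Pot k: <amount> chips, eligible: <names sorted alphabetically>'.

Pot 1: 112 chips, eligible: A, B, C, D
Pot 2: 39 chips, eligible: B, C, D
Pot 3: 54 chips, eligible: C, D

Derivation:
Contributions: A=28, B=41, C=68, D=68
Pot levels (distinct totals of non-folded players): 28, 41, 68
Layer 1-28: 28 each from A, B, C, D = 28*4 = 112 chips; eligible A, B, C, D
Layer 29-41: 13 each from B, C, D = 13*3 = 39 chips; eligible B, C, D
Layer 42-68: 27 each from C, D = 27*2 = 54 chips; eligible C, D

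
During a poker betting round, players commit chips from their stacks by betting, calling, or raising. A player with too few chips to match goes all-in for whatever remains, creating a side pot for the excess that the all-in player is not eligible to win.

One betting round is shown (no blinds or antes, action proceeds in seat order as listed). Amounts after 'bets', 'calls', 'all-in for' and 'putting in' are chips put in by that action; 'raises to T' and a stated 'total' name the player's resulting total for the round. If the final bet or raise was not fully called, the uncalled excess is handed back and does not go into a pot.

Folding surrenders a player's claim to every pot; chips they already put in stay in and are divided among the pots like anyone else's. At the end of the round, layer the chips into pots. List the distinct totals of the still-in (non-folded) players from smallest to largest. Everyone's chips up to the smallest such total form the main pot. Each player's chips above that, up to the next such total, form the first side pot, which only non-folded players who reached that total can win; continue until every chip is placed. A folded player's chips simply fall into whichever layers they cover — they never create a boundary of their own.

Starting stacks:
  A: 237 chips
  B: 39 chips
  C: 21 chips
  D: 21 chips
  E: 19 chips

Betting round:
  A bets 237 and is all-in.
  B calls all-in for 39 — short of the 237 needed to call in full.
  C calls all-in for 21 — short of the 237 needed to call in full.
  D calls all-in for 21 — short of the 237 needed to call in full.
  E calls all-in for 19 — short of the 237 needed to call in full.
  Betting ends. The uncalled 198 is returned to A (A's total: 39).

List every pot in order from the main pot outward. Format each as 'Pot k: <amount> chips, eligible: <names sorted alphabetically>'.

Contributions (after 198 returned to A): A=39, B=39, C=21, D=21, E=19
Pot levels (distinct totals of non-folded players): 19, 21, 39
Layer 1-19: 19 each from A, B, C, D, E = 19*5 = 95 chips; eligible A, B, C, D, E
Layer 20-21: 2 each from A, B, C, D = 2*4 = 8 chips; eligible A, B, C, D
Layer 22-39: 18 each from A, B = 18*2 = 36 chips; eligible A, B

Pot 1: 95 chips, eligible: A, B, C, D, E
Pot 2: 8 chips, eligible: A, B, C, D
Pot 3: 36 chips, eligible: A, B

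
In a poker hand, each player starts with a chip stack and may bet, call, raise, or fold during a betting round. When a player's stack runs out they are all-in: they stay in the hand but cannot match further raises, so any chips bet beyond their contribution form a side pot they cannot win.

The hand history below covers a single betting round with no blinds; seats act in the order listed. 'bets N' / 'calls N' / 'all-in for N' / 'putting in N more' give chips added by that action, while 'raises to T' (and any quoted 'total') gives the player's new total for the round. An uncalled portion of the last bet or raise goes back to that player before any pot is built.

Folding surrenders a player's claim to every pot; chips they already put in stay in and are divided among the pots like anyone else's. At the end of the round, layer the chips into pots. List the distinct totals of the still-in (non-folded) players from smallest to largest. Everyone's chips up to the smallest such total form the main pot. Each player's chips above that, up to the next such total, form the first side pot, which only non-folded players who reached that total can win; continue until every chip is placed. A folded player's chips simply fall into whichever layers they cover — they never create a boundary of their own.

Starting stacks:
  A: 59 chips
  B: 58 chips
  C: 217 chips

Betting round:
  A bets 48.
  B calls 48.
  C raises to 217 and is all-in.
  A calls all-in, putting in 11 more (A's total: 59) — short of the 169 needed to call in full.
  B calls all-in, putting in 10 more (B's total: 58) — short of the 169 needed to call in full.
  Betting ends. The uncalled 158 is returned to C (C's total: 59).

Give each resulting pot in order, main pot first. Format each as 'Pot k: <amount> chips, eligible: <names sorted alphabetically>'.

Contributions (after 158 returned to C): A=59, B=58, C=59
Pot levels (distinct totals of non-folded players): 58, 59
Layer 1-58: 58 each from A, B, C = 58*3 = 174 chips; eligible A, B, C
Layer 59-59: 1 each from A, C = 1*2 = 2 chips; eligible A, C

Pot 1: 174 chips, eligible: A, B, C
Pot 2: 2 chips, eligible: A, C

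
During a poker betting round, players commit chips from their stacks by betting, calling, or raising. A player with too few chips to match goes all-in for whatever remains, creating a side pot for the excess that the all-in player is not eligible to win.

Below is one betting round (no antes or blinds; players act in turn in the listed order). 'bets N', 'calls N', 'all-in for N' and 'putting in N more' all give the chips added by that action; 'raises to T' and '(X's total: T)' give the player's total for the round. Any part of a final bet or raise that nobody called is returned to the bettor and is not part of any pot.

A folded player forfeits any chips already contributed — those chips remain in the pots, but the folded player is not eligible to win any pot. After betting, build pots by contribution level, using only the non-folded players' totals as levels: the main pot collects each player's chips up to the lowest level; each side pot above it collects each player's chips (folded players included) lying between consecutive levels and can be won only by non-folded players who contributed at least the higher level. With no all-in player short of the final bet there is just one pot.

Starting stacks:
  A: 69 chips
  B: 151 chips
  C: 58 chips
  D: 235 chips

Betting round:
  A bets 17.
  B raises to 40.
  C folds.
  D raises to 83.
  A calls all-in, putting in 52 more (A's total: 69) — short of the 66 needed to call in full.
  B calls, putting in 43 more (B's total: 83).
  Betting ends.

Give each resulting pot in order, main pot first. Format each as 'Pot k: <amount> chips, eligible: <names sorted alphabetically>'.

Pot 1: 207 chips, eligible: A, B, D
Pot 2: 28 chips, eligible: B, D

Derivation:
Contributions: A=69, B=83, D=83
Folded: C
Pot levels (distinct totals of non-folded players): 69, 83
Layer 1-69: 69 each from A, B, D = 69*3 = 207 chips; eligible A, B, D
Layer 70-83: 14 each from B, D = 14*2 = 28 chips; eligible B, D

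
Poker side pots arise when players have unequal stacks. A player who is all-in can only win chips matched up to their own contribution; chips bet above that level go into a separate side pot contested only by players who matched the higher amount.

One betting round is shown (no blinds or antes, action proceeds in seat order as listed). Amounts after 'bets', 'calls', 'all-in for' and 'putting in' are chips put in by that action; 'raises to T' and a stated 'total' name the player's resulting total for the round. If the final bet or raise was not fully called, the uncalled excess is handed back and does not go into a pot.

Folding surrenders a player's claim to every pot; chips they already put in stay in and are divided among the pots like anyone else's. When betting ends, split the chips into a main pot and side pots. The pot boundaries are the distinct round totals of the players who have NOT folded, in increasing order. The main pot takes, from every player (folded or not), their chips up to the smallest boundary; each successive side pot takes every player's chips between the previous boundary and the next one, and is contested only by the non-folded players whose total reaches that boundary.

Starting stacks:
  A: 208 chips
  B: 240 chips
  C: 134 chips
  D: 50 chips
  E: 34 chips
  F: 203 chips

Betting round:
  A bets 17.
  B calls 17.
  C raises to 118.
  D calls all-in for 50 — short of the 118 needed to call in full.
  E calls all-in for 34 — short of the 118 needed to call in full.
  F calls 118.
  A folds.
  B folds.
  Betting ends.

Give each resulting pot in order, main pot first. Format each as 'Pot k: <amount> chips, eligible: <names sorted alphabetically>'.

Contributions: A=17, B=17, C=118, D=50, E=34, F=118
Folded: A, B
Pot levels (distinct totals of non-folded players): 34, 50, 118
Layer 1-34: A 17 + B 17 + C 34 + D 34 + E 34 + F 34 = 170 chips; eligible C, D, E, F
Layer 35-50: 16 each from C, D, F = 16*3 = 48 chips; eligible C, D, F
Layer 51-118: 68 each from C, F = 68*2 = 136 chips; eligible C, F

Pot 1: 170 chips, eligible: C, D, E, F
Pot 2: 48 chips, eligible: C, D, F
Pot 3: 136 chips, eligible: C, F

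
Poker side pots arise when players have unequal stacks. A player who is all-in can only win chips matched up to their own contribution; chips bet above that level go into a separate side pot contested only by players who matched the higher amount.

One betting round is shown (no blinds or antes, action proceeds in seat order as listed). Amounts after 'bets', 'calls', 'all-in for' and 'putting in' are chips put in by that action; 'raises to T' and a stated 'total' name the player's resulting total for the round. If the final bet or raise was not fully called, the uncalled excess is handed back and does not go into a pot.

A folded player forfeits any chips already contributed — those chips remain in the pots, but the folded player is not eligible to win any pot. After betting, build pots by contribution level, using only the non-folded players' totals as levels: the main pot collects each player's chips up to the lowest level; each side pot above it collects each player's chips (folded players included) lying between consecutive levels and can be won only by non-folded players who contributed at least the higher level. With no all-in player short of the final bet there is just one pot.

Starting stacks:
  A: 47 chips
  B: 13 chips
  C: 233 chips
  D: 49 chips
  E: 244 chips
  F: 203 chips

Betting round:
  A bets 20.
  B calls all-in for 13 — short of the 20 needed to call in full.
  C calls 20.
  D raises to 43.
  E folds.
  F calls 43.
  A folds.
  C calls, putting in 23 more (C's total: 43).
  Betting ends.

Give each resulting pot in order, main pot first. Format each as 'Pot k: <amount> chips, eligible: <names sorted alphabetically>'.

Contributions: A=20, B=13, C=43, D=43, F=43
Folded: A, E
Pot levels (distinct totals of non-folded players): 13, 43
Layer 1-13: 13 each from A, B, C, D, F = 13*5 = 65 chips; eligible B, C, D, F
Layer 14-43: A 7 + C 30 + D 30 + F 30 = 97 chips; eligible C, D, F

Pot 1: 65 chips, eligible: B, C, D, F
Pot 2: 97 chips, eligible: C, D, F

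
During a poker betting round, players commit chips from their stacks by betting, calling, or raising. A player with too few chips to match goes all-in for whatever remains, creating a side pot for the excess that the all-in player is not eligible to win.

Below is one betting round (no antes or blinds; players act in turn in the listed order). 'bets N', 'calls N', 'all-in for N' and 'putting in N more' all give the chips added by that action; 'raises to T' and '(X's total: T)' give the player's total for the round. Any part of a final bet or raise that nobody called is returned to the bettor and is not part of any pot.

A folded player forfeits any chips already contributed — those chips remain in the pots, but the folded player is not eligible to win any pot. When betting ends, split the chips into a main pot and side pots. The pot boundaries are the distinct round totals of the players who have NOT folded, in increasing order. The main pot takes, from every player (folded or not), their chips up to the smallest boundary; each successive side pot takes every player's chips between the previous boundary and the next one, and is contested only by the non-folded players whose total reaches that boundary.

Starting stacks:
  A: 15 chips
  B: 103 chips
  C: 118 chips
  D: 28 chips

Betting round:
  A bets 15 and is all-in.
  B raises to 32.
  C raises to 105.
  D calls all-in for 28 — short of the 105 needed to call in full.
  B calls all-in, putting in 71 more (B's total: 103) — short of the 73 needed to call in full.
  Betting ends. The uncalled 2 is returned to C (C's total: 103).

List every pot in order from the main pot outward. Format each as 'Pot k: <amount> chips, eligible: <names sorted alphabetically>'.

Pot 1: 60 chips, eligible: A, B, C, D
Pot 2: 39 chips, eligible: B, C, D
Pot 3: 150 chips, eligible: B, C

Derivation:
Contributions (after 2 returned to C): A=15, B=103, C=103, D=28
Pot levels (distinct totals of non-folded players): 15, 28, 103
Layer 1-15: 15 each from A, B, C, D = 15*4 = 60 chips; eligible A, B, C, D
Layer 16-28: 13 each from B, C, D = 13*3 = 39 chips; eligible B, C, D
Layer 29-103: 75 each from B, C = 75*2 = 150 chips; eligible B, C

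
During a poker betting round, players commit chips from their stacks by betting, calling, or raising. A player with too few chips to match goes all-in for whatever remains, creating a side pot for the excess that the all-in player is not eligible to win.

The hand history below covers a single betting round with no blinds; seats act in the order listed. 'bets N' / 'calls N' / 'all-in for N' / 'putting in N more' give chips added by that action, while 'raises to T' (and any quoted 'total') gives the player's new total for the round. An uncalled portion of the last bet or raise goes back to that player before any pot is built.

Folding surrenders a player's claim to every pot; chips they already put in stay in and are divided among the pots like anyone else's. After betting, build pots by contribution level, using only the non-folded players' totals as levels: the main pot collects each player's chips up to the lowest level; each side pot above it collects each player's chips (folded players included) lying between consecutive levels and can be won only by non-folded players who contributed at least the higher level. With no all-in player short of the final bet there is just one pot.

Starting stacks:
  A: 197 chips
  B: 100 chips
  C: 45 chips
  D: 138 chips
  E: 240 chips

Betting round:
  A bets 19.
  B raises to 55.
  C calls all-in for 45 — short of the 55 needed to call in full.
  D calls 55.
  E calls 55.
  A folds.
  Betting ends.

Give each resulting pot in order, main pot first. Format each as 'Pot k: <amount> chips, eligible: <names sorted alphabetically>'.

Contributions: A=19, B=55, C=45, D=55, E=55
Folded: A
Pot levels (distinct totals of non-folded players): 45, 55
Layer 1-45: A 19 + B 45 + C 45 + D 45 + E 45 = 199 chips; eligible B, C, D, E
Layer 46-55: 10 each from B, D, E = 10*3 = 30 chips; eligible B, D, E

Pot 1: 199 chips, eligible: B, C, D, E
Pot 2: 30 chips, eligible: B, D, E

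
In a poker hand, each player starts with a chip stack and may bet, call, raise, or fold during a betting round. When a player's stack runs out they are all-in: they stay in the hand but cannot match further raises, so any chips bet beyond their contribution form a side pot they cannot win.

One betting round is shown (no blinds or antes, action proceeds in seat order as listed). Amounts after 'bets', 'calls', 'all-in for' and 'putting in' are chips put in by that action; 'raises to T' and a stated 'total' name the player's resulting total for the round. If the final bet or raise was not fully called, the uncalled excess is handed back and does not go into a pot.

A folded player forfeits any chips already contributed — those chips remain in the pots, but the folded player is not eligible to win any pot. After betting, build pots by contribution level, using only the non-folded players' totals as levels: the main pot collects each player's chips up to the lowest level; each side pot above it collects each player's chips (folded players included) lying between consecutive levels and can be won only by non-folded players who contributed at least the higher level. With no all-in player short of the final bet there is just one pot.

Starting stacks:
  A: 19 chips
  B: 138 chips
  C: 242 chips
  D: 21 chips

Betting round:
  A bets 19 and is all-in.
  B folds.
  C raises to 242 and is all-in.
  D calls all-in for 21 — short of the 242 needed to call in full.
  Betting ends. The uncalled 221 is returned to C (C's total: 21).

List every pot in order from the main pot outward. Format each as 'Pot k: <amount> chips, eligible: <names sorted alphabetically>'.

Pot 1: 57 chips, eligible: A, C, D
Pot 2: 4 chips, eligible: C, D

Derivation:
Contributions (after 221 returned to C): A=19, C=21, D=21
Folded: B
Pot levels (distinct totals of non-folded players): 19, 21
Layer 1-19: 19 each from A, C, D = 19*3 = 57 chips; eligible A, C, D
Layer 20-21: 2 each from C, D = 2*2 = 4 chips; eligible C, D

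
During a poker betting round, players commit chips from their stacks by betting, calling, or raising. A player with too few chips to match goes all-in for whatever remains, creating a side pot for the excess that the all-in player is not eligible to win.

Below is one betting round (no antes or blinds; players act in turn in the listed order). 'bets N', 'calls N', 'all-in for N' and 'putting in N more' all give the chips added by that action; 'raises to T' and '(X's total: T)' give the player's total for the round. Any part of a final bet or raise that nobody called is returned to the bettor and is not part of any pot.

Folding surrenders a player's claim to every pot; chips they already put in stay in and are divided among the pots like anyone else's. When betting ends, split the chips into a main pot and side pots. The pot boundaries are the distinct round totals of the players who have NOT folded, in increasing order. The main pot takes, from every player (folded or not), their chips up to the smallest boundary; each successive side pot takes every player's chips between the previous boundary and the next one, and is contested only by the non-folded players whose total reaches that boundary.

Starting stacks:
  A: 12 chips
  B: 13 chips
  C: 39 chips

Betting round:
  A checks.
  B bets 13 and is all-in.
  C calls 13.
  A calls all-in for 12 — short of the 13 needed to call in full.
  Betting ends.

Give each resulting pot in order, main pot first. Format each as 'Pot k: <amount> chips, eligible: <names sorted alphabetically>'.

Contributions: A=12, B=13, C=13
Pot levels (distinct totals of non-folded players): 12, 13
Layer 1-12: 12 each from A, B, C = 12*3 = 36 chips; eligible A, B, C
Layer 13-13: 1 each from B, C = 1*2 = 2 chips; eligible B, C

Pot 1: 36 chips, eligible: A, B, C
Pot 2: 2 chips, eligible: B, C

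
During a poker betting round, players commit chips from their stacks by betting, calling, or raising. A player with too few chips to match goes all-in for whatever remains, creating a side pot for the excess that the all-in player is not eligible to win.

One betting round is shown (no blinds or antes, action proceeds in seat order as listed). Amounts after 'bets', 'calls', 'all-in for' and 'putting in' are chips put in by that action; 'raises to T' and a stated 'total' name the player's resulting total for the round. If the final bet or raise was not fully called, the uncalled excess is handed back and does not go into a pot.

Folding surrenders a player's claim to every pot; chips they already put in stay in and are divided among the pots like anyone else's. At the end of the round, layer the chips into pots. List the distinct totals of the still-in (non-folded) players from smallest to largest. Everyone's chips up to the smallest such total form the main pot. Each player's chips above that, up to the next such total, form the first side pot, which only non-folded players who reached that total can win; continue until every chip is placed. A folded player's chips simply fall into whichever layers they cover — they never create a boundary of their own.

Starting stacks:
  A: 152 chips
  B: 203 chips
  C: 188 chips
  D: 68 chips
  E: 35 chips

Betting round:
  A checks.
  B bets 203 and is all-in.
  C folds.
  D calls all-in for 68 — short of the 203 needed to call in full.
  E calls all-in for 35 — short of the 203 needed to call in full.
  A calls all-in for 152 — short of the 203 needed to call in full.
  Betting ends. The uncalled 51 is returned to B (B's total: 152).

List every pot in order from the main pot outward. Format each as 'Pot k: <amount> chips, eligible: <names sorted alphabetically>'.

Pot 1: 140 chips, eligible: A, B, D, E
Pot 2: 99 chips, eligible: A, B, D
Pot 3: 168 chips, eligible: A, B

Derivation:
Contributions (after 51 returned to B): A=152, B=152, D=68, E=35
Folded: C
Pot levels (distinct totals of non-folded players): 35, 68, 152
Layer 1-35: 35 each from A, B, D, E = 35*4 = 140 chips; eligible A, B, D, E
Layer 36-68: 33 each from A, B, D = 33*3 = 99 chips; eligible A, B, D
Layer 69-152: 84 each from A, B = 84*2 = 168 chips; eligible A, B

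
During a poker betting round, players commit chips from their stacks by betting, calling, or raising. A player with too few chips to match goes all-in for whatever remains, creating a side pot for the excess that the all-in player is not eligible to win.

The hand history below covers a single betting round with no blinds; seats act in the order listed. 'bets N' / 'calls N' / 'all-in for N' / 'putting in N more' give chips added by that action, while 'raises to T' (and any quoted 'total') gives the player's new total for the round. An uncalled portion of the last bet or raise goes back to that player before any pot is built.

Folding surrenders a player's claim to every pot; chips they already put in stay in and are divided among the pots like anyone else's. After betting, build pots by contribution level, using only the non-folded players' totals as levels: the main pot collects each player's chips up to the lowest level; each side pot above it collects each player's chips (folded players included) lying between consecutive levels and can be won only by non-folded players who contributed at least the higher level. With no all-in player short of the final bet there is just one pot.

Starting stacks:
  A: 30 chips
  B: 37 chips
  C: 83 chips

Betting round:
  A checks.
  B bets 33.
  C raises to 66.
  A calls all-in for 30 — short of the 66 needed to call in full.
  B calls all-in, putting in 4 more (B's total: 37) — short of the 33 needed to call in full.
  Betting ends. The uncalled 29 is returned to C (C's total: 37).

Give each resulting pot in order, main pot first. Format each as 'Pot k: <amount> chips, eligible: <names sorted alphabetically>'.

Pot 1: 90 chips, eligible: A, B, C
Pot 2: 14 chips, eligible: B, C

Derivation:
Contributions (after 29 returned to C): A=30, B=37, C=37
Pot levels (distinct totals of non-folded players): 30, 37
Layer 1-30: 30 each from A, B, C = 30*3 = 90 chips; eligible A, B, C
Layer 31-37: 7 each from B, C = 7*2 = 14 chips; eligible B, C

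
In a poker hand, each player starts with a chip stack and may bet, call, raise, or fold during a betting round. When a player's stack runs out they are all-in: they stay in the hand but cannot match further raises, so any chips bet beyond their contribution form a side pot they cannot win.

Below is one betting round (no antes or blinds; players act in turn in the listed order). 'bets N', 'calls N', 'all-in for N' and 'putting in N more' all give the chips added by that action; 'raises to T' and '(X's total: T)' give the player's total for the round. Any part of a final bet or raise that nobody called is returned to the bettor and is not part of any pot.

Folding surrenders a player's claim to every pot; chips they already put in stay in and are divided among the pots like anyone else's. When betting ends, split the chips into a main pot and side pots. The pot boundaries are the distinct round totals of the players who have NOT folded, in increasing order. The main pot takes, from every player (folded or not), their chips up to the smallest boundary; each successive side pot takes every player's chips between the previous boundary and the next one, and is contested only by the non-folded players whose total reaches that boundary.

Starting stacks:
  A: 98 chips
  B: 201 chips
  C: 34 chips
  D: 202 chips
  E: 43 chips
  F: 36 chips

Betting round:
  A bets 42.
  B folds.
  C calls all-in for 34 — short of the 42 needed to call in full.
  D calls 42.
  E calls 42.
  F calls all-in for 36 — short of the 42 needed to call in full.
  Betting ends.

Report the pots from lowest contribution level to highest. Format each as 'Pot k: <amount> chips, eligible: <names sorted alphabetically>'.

Pot 1: 170 chips, eligible: A, C, D, E, F
Pot 2: 8 chips, eligible: A, D, E, F
Pot 3: 18 chips, eligible: A, D, E

Derivation:
Contributions: A=42, C=34, D=42, E=42, F=36
Folded: B
Pot levels (distinct totals of non-folded players): 34, 36, 42
Layer 1-34: 34 each from A, C, D, E, F = 34*5 = 170 chips; eligible A, C, D, E, F
Layer 35-36: 2 each from A, D, E, F = 2*4 = 8 chips; eligible A, D, E, F
Layer 37-42: 6 each from A, D, E = 6*3 = 18 chips; eligible A, D, E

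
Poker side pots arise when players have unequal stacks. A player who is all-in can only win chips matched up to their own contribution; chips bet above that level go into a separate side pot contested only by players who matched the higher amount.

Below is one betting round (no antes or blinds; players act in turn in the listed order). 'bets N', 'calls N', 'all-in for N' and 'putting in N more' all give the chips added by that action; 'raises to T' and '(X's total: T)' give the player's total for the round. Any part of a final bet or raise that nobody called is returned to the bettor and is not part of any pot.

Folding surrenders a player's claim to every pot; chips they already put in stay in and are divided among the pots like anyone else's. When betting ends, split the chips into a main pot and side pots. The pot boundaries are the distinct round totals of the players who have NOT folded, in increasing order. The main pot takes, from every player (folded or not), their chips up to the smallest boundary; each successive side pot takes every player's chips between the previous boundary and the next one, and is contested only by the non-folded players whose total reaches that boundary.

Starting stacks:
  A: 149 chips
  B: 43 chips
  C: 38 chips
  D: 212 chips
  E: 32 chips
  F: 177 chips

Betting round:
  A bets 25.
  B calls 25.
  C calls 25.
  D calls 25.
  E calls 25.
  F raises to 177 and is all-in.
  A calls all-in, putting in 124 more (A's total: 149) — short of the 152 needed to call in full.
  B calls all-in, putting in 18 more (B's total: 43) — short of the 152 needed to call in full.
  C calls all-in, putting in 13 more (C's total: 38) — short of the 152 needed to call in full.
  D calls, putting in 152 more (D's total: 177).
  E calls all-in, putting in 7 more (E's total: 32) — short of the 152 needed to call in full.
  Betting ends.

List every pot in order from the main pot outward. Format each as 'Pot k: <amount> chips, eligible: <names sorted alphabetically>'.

Contributions: A=149, B=43, C=38, D=177, E=32, F=177
Pot levels (distinct totals of non-folded players): 32, 38, 43, 149, 177
Layer 1-32: 32 each from A, B, C, D, E, F = 32*6 = 192 chips; eligible A, B, C, D, E, F
Layer 33-38: 6 each from A, B, C, D, F = 6*5 = 30 chips; eligible A, B, C, D, F
Layer 39-43: 5 each from A, B, D, F = 5*4 = 20 chips; eligible A, B, D, F
Layer 44-149: 106 each from A, D, F = 106*3 = 318 chips; eligible A, D, F
Layer 150-177: 28 each from D, F = 28*2 = 56 chips; eligible D, F

Pot 1: 192 chips, eligible: A, B, C, D, E, F
Pot 2: 30 chips, eligible: A, B, C, D, F
Pot 3: 20 chips, eligible: A, B, D, F
Pot 4: 318 chips, eligible: A, D, F
Pot 5: 56 chips, eligible: D, F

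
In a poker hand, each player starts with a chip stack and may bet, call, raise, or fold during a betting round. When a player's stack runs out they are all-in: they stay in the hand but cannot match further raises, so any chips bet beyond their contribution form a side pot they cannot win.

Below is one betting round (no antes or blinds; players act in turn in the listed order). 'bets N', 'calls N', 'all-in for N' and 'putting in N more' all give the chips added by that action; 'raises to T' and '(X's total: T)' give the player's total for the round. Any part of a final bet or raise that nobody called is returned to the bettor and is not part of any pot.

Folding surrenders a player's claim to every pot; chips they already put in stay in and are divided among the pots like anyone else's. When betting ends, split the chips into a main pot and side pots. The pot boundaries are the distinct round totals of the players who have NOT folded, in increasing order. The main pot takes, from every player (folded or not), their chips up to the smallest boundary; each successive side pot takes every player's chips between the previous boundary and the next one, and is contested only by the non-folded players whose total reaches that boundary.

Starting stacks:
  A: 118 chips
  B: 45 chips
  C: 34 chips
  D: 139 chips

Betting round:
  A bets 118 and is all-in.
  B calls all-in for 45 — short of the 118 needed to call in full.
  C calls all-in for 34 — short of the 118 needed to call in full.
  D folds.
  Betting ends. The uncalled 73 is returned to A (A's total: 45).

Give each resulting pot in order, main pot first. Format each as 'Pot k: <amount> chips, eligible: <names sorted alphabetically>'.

Contributions (after 73 returned to A): A=45, B=45, C=34
Folded: D
Pot levels (distinct totals of non-folded players): 34, 45
Layer 1-34: 34 each from A, B, C = 34*3 = 102 chips; eligible A, B, C
Layer 35-45: 11 each from A, B = 11*2 = 22 chips; eligible A, B

Pot 1: 102 chips, eligible: A, B, C
Pot 2: 22 chips, eligible: A, B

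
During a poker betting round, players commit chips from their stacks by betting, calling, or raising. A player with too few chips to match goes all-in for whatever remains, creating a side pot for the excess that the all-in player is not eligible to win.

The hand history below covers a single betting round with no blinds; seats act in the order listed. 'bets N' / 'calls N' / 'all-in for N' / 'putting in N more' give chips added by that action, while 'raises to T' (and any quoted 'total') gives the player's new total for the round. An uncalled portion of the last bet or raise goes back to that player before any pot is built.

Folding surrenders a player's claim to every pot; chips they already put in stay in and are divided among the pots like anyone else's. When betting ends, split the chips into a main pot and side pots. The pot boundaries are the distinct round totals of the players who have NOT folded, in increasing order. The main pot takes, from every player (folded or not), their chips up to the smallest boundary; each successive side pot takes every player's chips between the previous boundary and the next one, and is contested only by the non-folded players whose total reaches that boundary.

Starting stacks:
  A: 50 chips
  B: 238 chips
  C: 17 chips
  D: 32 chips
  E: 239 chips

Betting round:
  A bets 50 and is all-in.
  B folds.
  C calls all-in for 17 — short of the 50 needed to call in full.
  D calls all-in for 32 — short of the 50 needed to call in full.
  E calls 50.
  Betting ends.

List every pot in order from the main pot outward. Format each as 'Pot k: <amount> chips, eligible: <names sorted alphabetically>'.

Contributions: A=50, C=17, D=32, E=50
Folded: B
Pot levels (distinct totals of non-folded players): 17, 32, 50
Layer 1-17: 17 each from A, C, D, E = 17*4 = 68 chips; eligible A, C, D, E
Layer 18-32: 15 each from A, D, E = 15*3 = 45 chips; eligible A, D, E
Layer 33-50: 18 each from A, E = 18*2 = 36 chips; eligible A, E

Pot 1: 68 chips, eligible: A, C, D, E
Pot 2: 45 chips, eligible: A, D, E
Pot 3: 36 chips, eligible: A, E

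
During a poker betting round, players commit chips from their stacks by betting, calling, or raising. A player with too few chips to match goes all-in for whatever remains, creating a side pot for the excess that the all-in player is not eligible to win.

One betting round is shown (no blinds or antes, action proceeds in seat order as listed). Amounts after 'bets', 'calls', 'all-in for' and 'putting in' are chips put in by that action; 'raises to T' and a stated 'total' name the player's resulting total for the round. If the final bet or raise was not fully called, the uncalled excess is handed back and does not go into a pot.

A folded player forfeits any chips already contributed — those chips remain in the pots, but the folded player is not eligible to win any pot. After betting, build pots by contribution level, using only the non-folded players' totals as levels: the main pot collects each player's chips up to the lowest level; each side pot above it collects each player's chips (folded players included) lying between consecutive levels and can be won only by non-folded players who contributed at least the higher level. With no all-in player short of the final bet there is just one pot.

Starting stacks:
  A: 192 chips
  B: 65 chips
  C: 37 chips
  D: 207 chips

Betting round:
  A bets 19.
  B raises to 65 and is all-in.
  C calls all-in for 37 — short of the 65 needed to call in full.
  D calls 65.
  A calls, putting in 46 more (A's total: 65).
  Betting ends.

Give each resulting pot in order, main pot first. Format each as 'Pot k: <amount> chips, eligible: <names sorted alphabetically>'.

Pot 1: 148 chips, eligible: A, B, C, D
Pot 2: 84 chips, eligible: A, B, D

Derivation:
Contributions: A=65, B=65, C=37, D=65
Pot levels (distinct totals of non-folded players): 37, 65
Layer 1-37: 37 each from A, B, C, D = 37*4 = 148 chips; eligible A, B, C, D
Layer 38-65: 28 each from A, B, D = 28*3 = 84 chips; eligible A, B, D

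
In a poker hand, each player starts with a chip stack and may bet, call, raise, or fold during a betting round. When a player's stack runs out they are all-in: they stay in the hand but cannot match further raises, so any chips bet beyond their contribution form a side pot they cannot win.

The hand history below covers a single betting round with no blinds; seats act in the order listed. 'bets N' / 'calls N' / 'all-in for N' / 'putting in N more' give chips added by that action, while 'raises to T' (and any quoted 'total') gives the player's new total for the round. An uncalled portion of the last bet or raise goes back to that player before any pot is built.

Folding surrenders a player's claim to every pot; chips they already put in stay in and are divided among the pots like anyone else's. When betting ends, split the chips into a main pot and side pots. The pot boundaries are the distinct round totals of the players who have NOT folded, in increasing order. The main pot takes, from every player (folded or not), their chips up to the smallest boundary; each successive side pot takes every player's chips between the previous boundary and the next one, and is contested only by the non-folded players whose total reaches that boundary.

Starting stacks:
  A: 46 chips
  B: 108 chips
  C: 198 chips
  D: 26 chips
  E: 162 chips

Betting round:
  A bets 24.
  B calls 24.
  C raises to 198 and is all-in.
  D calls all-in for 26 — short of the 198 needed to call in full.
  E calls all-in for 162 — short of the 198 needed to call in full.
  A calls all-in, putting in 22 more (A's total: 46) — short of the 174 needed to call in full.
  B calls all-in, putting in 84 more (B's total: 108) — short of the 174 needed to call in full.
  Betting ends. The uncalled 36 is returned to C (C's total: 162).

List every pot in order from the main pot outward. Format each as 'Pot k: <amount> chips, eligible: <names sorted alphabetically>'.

Pot 1: 130 chips, eligible: A, B, C, D, E
Pot 2: 80 chips, eligible: A, B, C, E
Pot 3: 186 chips, eligible: B, C, E
Pot 4: 108 chips, eligible: C, E

Derivation:
Contributions (after 36 returned to C): A=46, B=108, C=162, D=26, E=162
Pot levels (distinct totals of non-folded players): 26, 46, 108, 162
Layer 1-26: 26 each from A, B, C, D, E = 26*5 = 130 chips; eligible A, B, C, D, E
Layer 27-46: 20 each from A, B, C, E = 20*4 = 80 chips; eligible A, B, C, E
Layer 47-108: 62 each from B, C, E = 62*3 = 186 chips; eligible B, C, E
Layer 109-162: 54 each from C, E = 54*2 = 108 chips; eligible C, E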